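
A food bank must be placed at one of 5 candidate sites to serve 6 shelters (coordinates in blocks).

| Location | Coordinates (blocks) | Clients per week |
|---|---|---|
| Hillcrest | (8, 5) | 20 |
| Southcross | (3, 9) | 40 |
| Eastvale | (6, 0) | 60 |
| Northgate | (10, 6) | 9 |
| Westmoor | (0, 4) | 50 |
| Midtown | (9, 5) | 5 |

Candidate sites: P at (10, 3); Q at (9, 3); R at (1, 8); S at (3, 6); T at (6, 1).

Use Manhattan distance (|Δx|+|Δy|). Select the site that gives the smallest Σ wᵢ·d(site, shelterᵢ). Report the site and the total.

Total weighted distance at each candidate:
  P (10, 3): total = 1612
  Q (9, 3): total = 1446
  R (1, 8): total = 1504
  S (3, 6): total = 1128
  T (6, 1): total = 1186
Minimum is at S with total 1128 blocks.

S, total 1128 blocks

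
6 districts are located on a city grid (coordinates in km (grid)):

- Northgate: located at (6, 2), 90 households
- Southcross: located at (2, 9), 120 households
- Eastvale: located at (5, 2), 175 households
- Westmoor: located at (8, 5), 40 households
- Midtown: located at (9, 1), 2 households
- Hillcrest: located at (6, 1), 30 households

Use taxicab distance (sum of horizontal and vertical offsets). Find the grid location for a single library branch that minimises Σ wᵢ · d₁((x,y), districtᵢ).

(5, 2)

Manhattan distance separates: Σwᵢ(|x−xᵢ|+|y−yᵢ|) = Σwᵢ|x−xᵢ| + Σwᵢ|y−yᵢ|, so x and y are optimised independently as 1-D weighted medians.
Total weight W = 457; half = 228.5.
x-coordinate, sorted with cumulative weight:
  x=2 (Southcross, w=120) cum 120
  x=5 (Eastvale, w=175) cum 295  ← median
  x=6 (Northgate, w=90) cum 385
  x=6 (Hillcrest, w=30) cum 415
  x=8 (Westmoor, w=40) cum 455
  x=9 (Midtown, w=2) cum 457
⇒ x* = 5
y-coordinate, sorted with cumulative weight:
  y=1 (Midtown, w=2) cum 2
  y=1 (Hillcrest, w=30) cum 32
  y=2 (Northgate, w=90) cum 122
  y=2 (Eastvale, w=175) cum 297  ← median
  y=5 (Westmoor, w=40) cum 337
  y=9 (Southcross, w=120) cum 457
⇒ y* = 2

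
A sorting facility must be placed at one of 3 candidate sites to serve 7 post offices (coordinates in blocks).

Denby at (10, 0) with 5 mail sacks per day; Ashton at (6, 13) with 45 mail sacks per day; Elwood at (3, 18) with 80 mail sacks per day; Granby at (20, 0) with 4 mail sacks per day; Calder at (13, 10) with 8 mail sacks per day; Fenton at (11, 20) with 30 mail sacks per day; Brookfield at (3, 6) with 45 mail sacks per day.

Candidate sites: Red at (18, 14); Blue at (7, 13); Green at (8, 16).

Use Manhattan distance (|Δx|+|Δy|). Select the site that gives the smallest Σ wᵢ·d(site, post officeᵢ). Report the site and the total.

Blue, total 1846 blocks

Total weighted distance at each candidate:
  Red (18, 14): total = 3776
  Blue (7, 13): total = 1846
  Green (8, 16): total = 1960
Minimum is at Blue with total 1846 blocks.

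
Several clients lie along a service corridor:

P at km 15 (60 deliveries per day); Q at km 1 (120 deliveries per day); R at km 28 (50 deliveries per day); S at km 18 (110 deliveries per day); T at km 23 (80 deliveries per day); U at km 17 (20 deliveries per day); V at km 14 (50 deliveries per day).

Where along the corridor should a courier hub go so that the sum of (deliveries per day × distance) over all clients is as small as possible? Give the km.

For a sum of weighted absolute distances on a line, the optimum is the weighted median (not the mean). Total weight W = 490; half-weight = 245.
Sort by position and accumulate weight:
  km 1 (Q, w=120) → cum 120
  km 14 (V, w=50) → cum 170
  km 15 (P, w=60) → cum 230
  km 17 (U, w=20) → cum 250  ≥ 245 → median here
  km 18 (S, w=110) → cum 360
  km 23 (T, w=80) → cum 440
  km 28 (R, w=50) → cum 490
Optimal location: km 17.

x = 17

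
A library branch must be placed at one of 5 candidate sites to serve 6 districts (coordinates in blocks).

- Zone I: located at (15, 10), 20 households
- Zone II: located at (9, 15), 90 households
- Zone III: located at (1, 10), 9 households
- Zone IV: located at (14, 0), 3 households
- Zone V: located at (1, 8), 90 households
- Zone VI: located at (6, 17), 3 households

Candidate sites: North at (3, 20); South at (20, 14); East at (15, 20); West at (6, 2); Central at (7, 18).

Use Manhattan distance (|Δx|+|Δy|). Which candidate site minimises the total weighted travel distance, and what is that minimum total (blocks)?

Total weighted distance at each candidate:
  North (3, 20): total = 2909
  South (20, 14): total = 3828
  East (15, 20): total = 3845
  West (6, 2): total = 2962
  Central (7, 18): total = 2417
Minimum is at Central with total 2417 blocks.

Central, total 2417 blocks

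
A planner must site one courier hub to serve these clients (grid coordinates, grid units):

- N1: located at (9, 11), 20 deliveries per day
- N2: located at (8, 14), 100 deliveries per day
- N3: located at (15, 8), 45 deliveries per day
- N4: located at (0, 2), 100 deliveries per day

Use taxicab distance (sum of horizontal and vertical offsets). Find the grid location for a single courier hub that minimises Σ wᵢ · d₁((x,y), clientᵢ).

(8, 8)

Manhattan distance separates: Σwᵢ(|x−xᵢ|+|y−yᵢ|) = Σwᵢ|x−xᵢ| + Σwᵢ|y−yᵢ|, so x and y are optimised independently as 1-D weighted medians.
Total weight W = 265; half = 132.5.
x-coordinate, sorted with cumulative weight:
  x=0 (N4, w=100) cum 100
  x=8 (N2, w=100) cum 200  ← median
  x=9 (N1, w=20) cum 220
  x=15 (N3, w=45) cum 265
⇒ x* = 8
y-coordinate, sorted with cumulative weight:
  y=2 (N4, w=100) cum 100
  y=8 (N3, w=45) cum 145  ← median
  y=11 (N1, w=20) cum 165
  y=14 (N2, w=100) cum 265
⇒ y* = 8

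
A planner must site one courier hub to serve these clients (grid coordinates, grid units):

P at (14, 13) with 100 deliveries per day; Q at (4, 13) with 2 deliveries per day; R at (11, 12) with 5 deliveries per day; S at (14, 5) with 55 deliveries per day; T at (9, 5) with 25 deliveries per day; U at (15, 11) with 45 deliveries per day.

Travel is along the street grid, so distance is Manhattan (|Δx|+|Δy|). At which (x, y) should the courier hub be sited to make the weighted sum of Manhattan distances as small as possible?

Manhattan distance separates: Σwᵢ(|x−xᵢ|+|y−yᵢ|) = Σwᵢ|x−xᵢ| + Σwᵢ|y−yᵢ|, so x and y are optimised independently as 1-D weighted medians.
Total weight W = 232; half = 116.
x-coordinate, sorted with cumulative weight:
  x=4 (Q, w=2) cum 2
  x=9 (T, w=25) cum 27
  x=11 (R, w=5) cum 32
  x=14 (P, w=100) cum 132  ← median
  x=14 (S, w=55) cum 187
  x=15 (U, w=45) cum 232
⇒ x* = 14
y-coordinate, sorted with cumulative weight:
  y=5 (S, w=55) cum 55
  y=5 (T, w=25) cum 80
  y=11 (U, w=45) cum 125  ← median
  y=12 (R, w=5) cum 130
  y=13 (P, w=100) cum 230
  y=13 (Q, w=2) cum 232
⇒ y* = 11

(14, 11)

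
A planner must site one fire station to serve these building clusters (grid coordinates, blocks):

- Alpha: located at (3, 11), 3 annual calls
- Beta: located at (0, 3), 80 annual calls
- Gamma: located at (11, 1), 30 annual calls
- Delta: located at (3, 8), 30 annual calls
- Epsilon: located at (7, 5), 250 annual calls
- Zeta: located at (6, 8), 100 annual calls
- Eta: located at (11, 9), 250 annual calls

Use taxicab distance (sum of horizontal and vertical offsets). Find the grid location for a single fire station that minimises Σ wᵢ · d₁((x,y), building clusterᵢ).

(7, 8)

Manhattan distance separates: Σwᵢ(|x−xᵢ|+|y−yᵢ|) = Σwᵢ|x−xᵢ| + Σwᵢ|y−yᵢ|, so x and y are optimised independently as 1-D weighted medians.
Total weight W = 743; half = 371.5.
x-coordinate, sorted with cumulative weight:
  x=0 (Beta, w=80) cum 80
  x=3 (Alpha, w=3) cum 83
  x=3 (Delta, w=30) cum 113
  x=6 (Zeta, w=100) cum 213
  x=7 (Epsilon, w=250) cum 463  ← median
  x=11 (Gamma, w=30) cum 493
  x=11 (Eta, w=250) cum 743
⇒ x* = 7
y-coordinate, sorted with cumulative weight:
  y=1 (Gamma, w=30) cum 30
  y=3 (Beta, w=80) cum 110
  y=5 (Epsilon, w=250) cum 360
  y=8 (Delta, w=30) cum 390  ← median
  y=8 (Zeta, w=100) cum 490
  y=9 (Eta, w=250) cum 740
  y=11 (Alpha, w=3) cum 743
⇒ y* = 8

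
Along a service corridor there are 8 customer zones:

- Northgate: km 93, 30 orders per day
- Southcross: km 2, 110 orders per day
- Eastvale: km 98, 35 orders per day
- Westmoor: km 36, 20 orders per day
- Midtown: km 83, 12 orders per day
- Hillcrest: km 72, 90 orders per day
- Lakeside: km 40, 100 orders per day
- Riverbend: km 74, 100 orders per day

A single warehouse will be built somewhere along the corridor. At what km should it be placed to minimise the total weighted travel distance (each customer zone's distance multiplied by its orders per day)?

x = 72

For a sum of weighted absolute distances on a line, the optimum is the weighted median (not the mean). Total weight W = 497; half-weight = 248.5.
Sort by position and accumulate weight:
  km 2 (Southcross, w=110) → cum 110
  km 36 (Westmoor, w=20) → cum 130
  km 40 (Lakeside, w=100) → cum 230
  km 72 (Hillcrest, w=90) → cum 320  ≥ 248.5 → median here
  km 74 (Riverbend, w=100) → cum 420
  km 83 (Midtown, w=12) → cum 432
  km 93 (Northgate, w=30) → cum 462
  km 98 (Eastvale, w=35) → cum 497
Optimal location: km 72.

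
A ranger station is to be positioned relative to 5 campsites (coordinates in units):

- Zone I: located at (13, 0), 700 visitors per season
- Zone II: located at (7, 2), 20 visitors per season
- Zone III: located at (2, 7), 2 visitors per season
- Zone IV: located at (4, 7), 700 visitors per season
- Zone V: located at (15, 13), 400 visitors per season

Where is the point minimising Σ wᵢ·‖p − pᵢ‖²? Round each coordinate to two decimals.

The minimiser of Σwᵢ‖p−pᵢ‖² is the weighted centroid p* = (Σwᵢpᵢ)/(Σwᵢ).
Σwᵢ = 1822.
Σwᵢxᵢ = 700·13 + 20·7 + 2·2 + 700·4 + 400·15 = 18044.
Σwᵢyᵢ = 700·0 + 20·2 + 2·7 + 700·7 + 400·13 = 10154.
x* = 18044/1822 = 9.90, y* = 10154/1822 = 5.57.

(9.90, 5.57)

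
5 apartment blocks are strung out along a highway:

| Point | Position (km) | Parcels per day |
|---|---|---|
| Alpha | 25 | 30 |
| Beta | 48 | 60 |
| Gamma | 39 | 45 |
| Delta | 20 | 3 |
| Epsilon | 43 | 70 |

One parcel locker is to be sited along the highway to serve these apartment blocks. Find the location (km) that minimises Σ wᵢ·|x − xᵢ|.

x = 43

For a sum of weighted absolute distances on a line, the optimum is the weighted median (not the mean). Total weight W = 208; half-weight = 104.
Sort by position and accumulate weight:
  km 20 (Delta, w=3) → cum 3
  km 25 (Alpha, w=30) → cum 33
  km 39 (Gamma, w=45) → cum 78
  km 43 (Epsilon, w=70) → cum 148  ≥ 104 → median here
  km 48 (Beta, w=60) → cum 208
Optimal location: km 43.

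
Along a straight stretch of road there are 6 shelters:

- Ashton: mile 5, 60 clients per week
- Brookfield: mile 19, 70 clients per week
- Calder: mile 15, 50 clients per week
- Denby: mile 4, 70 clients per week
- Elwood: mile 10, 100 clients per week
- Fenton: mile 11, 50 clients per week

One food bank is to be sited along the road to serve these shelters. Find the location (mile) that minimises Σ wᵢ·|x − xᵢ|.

x = 10

For a sum of weighted absolute distances on a line, the optimum is the weighted median (not the mean). Total weight W = 400; half-weight = 200.
Sort by position and accumulate weight:
  mile 4 (Denby, w=70) → cum 70
  mile 5 (Ashton, w=60) → cum 130
  mile 10 (Elwood, w=100) → cum 230  ≥ 200 → median here
  mile 11 (Fenton, w=50) → cum 280
  mile 15 (Calder, w=50) → cum 330
  mile 19 (Brookfield, w=70) → cum 400
Optimal location: mile 10.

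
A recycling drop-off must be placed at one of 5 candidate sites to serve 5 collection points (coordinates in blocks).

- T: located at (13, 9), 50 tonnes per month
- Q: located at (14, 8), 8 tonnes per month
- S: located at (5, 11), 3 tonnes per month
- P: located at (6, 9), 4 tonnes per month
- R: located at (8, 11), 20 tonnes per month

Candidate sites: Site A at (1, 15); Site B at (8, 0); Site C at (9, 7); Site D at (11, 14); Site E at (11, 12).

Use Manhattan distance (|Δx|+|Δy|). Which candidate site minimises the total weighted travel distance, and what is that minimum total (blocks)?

Site E, total 439 blocks

Total weighted distance at each candidate:
  Site A (1, 15): total = 1348
  Site B (8, 0): total = 1118
  Site C (9, 7): total = 492
  Site D (11, 14): total = 609
  Site E (11, 12): total = 439
Minimum is at Site E with total 439 blocks.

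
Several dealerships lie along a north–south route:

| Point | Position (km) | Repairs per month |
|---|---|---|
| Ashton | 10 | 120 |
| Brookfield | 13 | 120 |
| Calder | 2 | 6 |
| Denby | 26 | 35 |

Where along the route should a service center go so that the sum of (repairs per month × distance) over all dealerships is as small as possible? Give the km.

For a sum of weighted absolute distances on a line, the optimum is the weighted median (not the mean). Total weight W = 281; half-weight = 140.5.
Sort by position and accumulate weight:
  km 2 (Calder, w=6) → cum 6
  km 10 (Ashton, w=120) → cum 126
  km 13 (Brookfield, w=120) → cum 246  ≥ 140.5 → median here
  km 26 (Denby, w=35) → cum 281
Optimal location: km 13.

x = 13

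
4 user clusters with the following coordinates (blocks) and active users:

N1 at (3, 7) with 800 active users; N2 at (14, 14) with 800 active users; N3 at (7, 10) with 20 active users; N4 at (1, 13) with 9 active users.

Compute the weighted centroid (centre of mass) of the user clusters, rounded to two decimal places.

The minimiser of Σwᵢ‖p−pᵢ‖² is the weighted centroid p* = (Σwᵢpᵢ)/(Σwᵢ).
Σwᵢ = 1629.
Σwᵢxᵢ = 800·3 + 800·14 + 20·7 + 9·1 = 13749.
Σwᵢyᵢ = 800·7 + 800·14 + 20·10 + 9·13 = 17117.
x* = 13749/1629 = 8.44, y* = 17117/1629 = 10.51.

(8.44, 10.51)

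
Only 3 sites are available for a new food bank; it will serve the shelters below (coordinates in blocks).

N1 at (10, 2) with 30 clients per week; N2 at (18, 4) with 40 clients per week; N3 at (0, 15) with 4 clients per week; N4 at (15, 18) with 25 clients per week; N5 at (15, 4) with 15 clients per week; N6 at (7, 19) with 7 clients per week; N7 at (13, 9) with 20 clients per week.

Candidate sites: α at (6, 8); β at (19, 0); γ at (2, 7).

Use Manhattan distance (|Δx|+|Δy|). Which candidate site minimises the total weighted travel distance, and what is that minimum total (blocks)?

β, total 1853 blocks

Total weighted distance at each candidate:
  α (6, 8): total = 1906
  β (19, 0): total = 1853
  γ (2, 7): total = 2409
Minimum is at β with total 1853 blocks.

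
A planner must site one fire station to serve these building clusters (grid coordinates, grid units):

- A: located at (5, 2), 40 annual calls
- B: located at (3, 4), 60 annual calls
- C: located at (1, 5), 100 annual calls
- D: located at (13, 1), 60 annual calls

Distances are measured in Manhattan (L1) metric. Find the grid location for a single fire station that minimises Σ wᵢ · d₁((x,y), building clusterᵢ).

Manhattan distance separates: Σwᵢ(|x−xᵢ|+|y−yᵢ|) = Σwᵢ|x−xᵢ| + Σwᵢ|y−yᵢ|, so x and y are optimised independently as 1-D weighted medians.
Total weight W = 260; half = 130.
x-coordinate, sorted with cumulative weight:
  x=1 (C, w=100) cum 100
  x=3 (B, w=60) cum 160  ← median
  x=5 (A, w=40) cum 200
  x=13 (D, w=60) cum 260
⇒ x* = 3
y-coordinate, sorted with cumulative weight:
  y=1 (D, w=60) cum 60
  y=2 (A, w=40) cum 100
  y=4 (B, w=60) cum 160  ← median
  y=5 (C, w=100) cum 260
⇒ y* = 4

(3, 4)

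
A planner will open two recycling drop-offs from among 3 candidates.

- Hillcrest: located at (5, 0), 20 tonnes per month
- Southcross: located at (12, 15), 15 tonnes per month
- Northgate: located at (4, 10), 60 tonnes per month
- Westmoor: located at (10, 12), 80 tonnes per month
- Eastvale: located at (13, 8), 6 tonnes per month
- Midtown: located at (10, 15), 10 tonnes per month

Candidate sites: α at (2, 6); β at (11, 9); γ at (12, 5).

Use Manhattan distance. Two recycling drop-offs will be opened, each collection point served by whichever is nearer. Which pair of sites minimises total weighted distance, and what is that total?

{α, β}, total 1053

Evaluate every pair (each demand assigned to the nearer of the two):
  {α, β}: total = 1053
  {β, γ}: total = 1233
  {α, γ}: total = 1554
Best pair: {α, β} with total 1053.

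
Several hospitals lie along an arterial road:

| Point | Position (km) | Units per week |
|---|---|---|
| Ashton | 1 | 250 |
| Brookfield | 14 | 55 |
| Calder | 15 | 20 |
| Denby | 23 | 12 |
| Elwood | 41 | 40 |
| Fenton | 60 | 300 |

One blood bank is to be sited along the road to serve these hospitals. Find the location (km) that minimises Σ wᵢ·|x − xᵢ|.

x = 41

For a sum of weighted absolute distances on a line, the optimum is the weighted median (not the mean). Total weight W = 677; half-weight = 338.5.
Sort by position and accumulate weight:
  km 1 (Ashton, w=250) → cum 250
  km 14 (Brookfield, w=55) → cum 305
  km 15 (Calder, w=20) → cum 325
  km 23 (Denby, w=12) → cum 337
  km 41 (Elwood, w=40) → cum 377  ≥ 338.5 → median here
  km 60 (Fenton, w=300) → cum 677
Optimal location: km 41.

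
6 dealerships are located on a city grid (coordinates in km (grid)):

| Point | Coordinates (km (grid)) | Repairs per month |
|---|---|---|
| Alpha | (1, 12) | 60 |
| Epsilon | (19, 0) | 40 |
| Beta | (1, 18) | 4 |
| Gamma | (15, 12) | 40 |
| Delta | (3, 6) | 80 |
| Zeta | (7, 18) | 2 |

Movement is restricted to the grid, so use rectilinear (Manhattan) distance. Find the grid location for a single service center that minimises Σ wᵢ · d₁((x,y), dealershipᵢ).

Manhattan distance separates: Σwᵢ(|x−xᵢ|+|y−yᵢ|) = Σwᵢ|x−xᵢ| + Σwᵢ|y−yᵢ|, so x and y are optimised independently as 1-D weighted medians.
Total weight W = 226; half = 113.
x-coordinate, sorted with cumulative weight:
  x=1 (Alpha, w=60) cum 60
  x=1 (Beta, w=4) cum 64
  x=3 (Delta, w=80) cum 144  ← median
  x=7 (Zeta, w=2) cum 146
  x=15 (Gamma, w=40) cum 186
  x=19 (Epsilon, w=40) cum 226
⇒ x* = 3
y-coordinate, sorted with cumulative weight:
  y=0 (Epsilon, w=40) cum 40
  y=6 (Delta, w=80) cum 120  ← median
  y=12 (Alpha, w=60) cum 180
  y=12 (Gamma, w=40) cum 220
  y=18 (Beta, w=4) cum 224
  y=18 (Zeta, w=2) cum 226
⇒ y* = 6

(3, 6)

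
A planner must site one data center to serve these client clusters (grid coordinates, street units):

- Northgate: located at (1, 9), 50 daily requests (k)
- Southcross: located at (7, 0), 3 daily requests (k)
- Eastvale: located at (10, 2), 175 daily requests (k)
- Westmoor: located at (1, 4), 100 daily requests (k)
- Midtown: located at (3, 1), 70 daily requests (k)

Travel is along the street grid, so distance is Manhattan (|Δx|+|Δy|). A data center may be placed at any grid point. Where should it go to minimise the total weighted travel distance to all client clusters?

(3, 2)

Manhattan distance separates: Σwᵢ(|x−xᵢ|+|y−yᵢ|) = Σwᵢ|x−xᵢ| + Σwᵢ|y−yᵢ|, so x and y are optimised independently as 1-D weighted medians.
Total weight W = 398; half = 199.
x-coordinate, sorted with cumulative weight:
  x=1 (Northgate, w=50) cum 50
  x=1 (Westmoor, w=100) cum 150
  x=3 (Midtown, w=70) cum 220  ← median
  x=7 (Southcross, w=3) cum 223
  x=10 (Eastvale, w=175) cum 398
⇒ x* = 3
y-coordinate, sorted with cumulative weight:
  y=0 (Southcross, w=3) cum 3
  y=1 (Midtown, w=70) cum 73
  y=2 (Eastvale, w=175) cum 248  ← median
  y=4 (Westmoor, w=100) cum 348
  y=9 (Northgate, w=50) cum 398
⇒ y* = 2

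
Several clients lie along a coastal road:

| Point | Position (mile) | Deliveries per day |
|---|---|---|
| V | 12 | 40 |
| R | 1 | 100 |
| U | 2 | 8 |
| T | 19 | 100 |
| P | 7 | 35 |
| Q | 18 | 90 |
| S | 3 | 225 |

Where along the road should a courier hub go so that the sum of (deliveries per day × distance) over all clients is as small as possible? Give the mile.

x = 3

For a sum of weighted absolute distances on a line, the optimum is the weighted median (not the mean). Total weight W = 598; half-weight = 299.
Sort by position and accumulate weight:
  mile 1 (R, w=100) → cum 100
  mile 2 (U, w=8) → cum 108
  mile 3 (S, w=225) → cum 333  ≥ 299 → median here
  mile 7 (P, w=35) → cum 368
  mile 12 (V, w=40) → cum 408
  mile 18 (Q, w=90) → cum 498
  mile 19 (T, w=100) → cum 598
Optimal location: mile 3.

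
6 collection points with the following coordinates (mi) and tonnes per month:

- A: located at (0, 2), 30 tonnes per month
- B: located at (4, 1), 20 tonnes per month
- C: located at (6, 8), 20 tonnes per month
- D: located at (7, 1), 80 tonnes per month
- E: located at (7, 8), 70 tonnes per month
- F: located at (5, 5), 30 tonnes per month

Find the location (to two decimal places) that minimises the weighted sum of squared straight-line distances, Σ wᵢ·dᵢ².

The minimiser of Σwᵢ‖p−pᵢ‖² is the weighted centroid p* = (Σwᵢpᵢ)/(Σwᵢ).
Σwᵢ = 250.
Σwᵢxᵢ = 30·0 + 20·4 + 20·6 + 80·7 + 70·7 + 30·5 = 1400.
Σwᵢyᵢ = 30·2 + 20·1 + 20·8 + 80·1 + 70·8 + 30·5 = 1030.
x* = 1400/250 = 5.60, y* = 1030/250 = 4.12.

(5.60, 4.12)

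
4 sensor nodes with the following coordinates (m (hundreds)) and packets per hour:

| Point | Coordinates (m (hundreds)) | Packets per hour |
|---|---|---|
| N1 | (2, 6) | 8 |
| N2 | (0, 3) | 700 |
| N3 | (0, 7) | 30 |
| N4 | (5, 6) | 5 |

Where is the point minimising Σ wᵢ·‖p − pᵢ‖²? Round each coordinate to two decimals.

(0.06, 3.21)

The minimiser of Σwᵢ‖p−pᵢ‖² is the weighted centroid p* = (Σwᵢpᵢ)/(Σwᵢ).
Σwᵢ = 743.
Σwᵢxᵢ = 8·2 + 700·0 + 30·0 + 5·5 = 41.
Σwᵢyᵢ = 8·6 + 700·3 + 30·7 + 5·6 = 2388.
x* = 41/743 = 0.06, y* = 2388/743 = 3.21.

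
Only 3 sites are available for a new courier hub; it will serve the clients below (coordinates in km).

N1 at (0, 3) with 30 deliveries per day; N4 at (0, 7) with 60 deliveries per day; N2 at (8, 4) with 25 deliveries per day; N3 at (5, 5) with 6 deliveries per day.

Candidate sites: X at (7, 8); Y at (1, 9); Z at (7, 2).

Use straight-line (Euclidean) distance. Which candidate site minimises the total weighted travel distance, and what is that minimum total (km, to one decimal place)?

Total weighted distance at each candidate:
  X (7, 8): total = 807.0
  Y (1, 9): total = 565.6
  Z (7, 2): total = 805.8
Minimum is at Y with total 565.6 km.

Y, total 565.6 km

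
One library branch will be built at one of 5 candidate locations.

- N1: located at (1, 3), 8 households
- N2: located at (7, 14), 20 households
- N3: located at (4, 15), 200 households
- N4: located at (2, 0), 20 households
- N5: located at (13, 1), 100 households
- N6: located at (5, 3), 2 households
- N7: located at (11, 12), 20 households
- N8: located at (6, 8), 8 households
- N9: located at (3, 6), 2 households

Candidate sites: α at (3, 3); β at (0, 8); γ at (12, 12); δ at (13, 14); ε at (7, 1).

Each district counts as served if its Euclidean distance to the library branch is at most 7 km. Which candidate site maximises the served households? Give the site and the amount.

Coverage radius r = 7 km; a point is covered iff (Δx)²+(Δy)² ≤ 7² = 49.
  α (3, 3): covers {N1, N4, N6, N8, N9} → 40
  β (0, 8): covers {N1, N8, N9} → 18
  γ (12, 12): covers {N2, N7} → 40
  δ (13, 14): covers {N2, N7} → 40
  ε (7, 1): covers {N1, N4, N5, N6, N9} → 132
Maximum coverage at ε: 132 households.

ε, covering 132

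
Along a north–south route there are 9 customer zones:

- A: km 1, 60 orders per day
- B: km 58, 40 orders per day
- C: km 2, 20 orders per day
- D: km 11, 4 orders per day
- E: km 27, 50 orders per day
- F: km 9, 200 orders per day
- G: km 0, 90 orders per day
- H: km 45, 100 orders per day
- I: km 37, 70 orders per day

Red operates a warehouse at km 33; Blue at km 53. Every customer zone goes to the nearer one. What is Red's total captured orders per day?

494

The indifferent point is the midpoint (33+53)/2 = 43; customer zones left of it (closer to Red at 33) go to Red, those right go to Blue.
  G at 0 (w=90) → Red
  A at 1 (w=60) → Red
  C at 2 (w=20) → Red
  F at 9 (w=200) → Red
  D at 11 (w=4) → Red
  E at 27 (w=50) → Red
  I at 37 (w=70) → Red
  H at 45 (w=100) → Blue
  B at 58 (w=40) → Blue
Red captures 494; Blue captures 140.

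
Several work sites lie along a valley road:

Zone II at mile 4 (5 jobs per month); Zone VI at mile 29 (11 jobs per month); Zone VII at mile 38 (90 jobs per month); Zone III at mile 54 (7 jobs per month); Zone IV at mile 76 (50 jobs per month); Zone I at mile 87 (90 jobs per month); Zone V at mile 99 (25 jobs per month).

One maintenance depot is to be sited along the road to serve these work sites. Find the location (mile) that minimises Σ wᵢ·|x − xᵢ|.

x = 76

For a sum of weighted absolute distances on a line, the optimum is the weighted median (not the mean). Total weight W = 278; half-weight = 139.
Sort by position and accumulate weight:
  mile 4 (Zone II, w=5) → cum 5
  mile 29 (Zone VI, w=11) → cum 16
  mile 38 (Zone VII, w=90) → cum 106
  mile 54 (Zone III, w=7) → cum 113
  mile 76 (Zone IV, w=50) → cum 163  ≥ 139 → median here
  mile 87 (Zone I, w=90) → cum 253
  mile 99 (Zone V, w=25) → cum 278
Optimal location: mile 76.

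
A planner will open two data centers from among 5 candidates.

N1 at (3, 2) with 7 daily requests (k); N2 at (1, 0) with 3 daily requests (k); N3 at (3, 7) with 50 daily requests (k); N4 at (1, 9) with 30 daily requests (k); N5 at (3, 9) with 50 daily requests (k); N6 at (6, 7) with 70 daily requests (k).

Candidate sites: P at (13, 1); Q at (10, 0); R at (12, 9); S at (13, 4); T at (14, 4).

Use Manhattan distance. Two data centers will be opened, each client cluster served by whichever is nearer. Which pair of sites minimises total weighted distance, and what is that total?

{Q, R}, total 1980

Evaluate every pair (each demand assigned to the nearer of the two):
  {Q, R}: total = 1980
  {P, R}: total = 2006
  {R, S}: total = 2022
  {R, T}: total = 2032
  {Q, S}: total = 2700
  {P, S}: total = 2726
  {S, T}: total = 2742
  {P, Q}: total = 2900
  {Q, T}: total = 2900
  {P, T}: total = 2926
Best pair: {Q, R} with total 1980.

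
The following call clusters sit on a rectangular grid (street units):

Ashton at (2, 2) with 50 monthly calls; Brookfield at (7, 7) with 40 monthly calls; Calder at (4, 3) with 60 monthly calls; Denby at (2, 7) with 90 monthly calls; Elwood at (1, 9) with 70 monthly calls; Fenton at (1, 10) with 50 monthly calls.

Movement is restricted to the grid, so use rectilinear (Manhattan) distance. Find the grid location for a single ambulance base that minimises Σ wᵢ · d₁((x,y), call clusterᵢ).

(2, 7)

Manhattan distance separates: Σwᵢ(|x−xᵢ|+|y−yᵢ|) = Σwᵢ|x−xᵢ| + Σwᵢ|y−yᵢ|, so x and y are optimised independently as 1-D weighted medians.
Total weight W = 360; half = 180.
x-coordinate, sorted with cumulative weight:
  x=1 (Elwood, w=70) cum 70
  x=1 (Fenton, w=50) cum 120
  x=2 (Ashton, w=50) cum 170
  x=2 (Denby, w=90) cum 260  ← median
  x=4 (Calder, w=60) cum 320
  x=7 (Brookfield, w=40) cum 360
⇒ x* = 2
y-coordinate, sorted with cumulative weight:
  y=2 (Ashton, w=50) cum 50
  y=3 (Calder, w=60) cum 110
  y=7 (Brookfield, w=40) cum 150
  y=7 (Denby, w=90) cum 240  ← median
  y=9 (Elwood, w=70) cum 310
  y=10 (Fenton, w=50) cum 360
⇒ y* = 7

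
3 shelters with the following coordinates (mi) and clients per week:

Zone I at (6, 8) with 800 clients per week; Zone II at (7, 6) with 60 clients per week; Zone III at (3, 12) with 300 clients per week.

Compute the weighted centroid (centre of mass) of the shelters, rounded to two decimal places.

The minimiser of Σwᵢ‖p−pᵢ‖² is the weighted centroid p* = (Σwᵢpᵢ)/(Σwᵢ).
Σwᵢ = 1160.
Σwᵢxᵢ = 800·6 + 60·7 + 300·3 = 6120.
Σwᵢyᵢ = 800·8 + 60·6 + 300·12 = 10360.
x* = 6120/1160 = 5.28, y* = 10360/1160 = 8.93.

(5.28, 8.93)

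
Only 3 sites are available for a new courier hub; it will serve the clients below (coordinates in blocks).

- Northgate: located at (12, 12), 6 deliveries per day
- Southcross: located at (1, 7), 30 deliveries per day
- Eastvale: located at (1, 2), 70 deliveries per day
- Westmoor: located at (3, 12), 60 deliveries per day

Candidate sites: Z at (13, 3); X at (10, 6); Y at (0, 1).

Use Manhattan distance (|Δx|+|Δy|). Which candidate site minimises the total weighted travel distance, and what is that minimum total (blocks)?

Y, total 1328 blocks

Total weighted distance at each candidate:
  Z (13, 3): total = 2590
  X (10, 6): total = 2038
  Y (0, 1): total = 1328
Minimum is at Y with total 1328 blocks.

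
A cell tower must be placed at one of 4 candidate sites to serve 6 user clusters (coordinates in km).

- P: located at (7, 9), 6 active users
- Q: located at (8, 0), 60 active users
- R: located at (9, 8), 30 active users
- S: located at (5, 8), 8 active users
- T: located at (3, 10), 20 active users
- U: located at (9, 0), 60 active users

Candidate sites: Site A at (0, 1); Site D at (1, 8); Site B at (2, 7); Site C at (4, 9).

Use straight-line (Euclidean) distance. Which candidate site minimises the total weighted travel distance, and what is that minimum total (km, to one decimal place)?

Total weighted distance at each candidate:
  Site A (0, 1): total = 1691.4
  Site D (1, 8): total = 1681.7
  Site B (2, 7): total = 1480.1
  Site C (4, 9): total = 1419.2
Minimum is at Site C with total 1419.2 km.

Site C, total 1419.2 km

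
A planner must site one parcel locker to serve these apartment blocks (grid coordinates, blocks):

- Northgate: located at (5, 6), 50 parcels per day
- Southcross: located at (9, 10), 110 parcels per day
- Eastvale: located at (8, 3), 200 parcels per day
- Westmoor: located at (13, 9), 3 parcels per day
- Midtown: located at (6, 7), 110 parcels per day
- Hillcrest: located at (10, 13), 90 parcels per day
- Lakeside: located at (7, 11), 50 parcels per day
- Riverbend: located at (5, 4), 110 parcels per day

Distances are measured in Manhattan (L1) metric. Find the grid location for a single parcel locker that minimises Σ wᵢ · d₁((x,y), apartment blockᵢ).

(8, 7)

Manhattan distance separates: Σwᵢ(|x−xᵢ|+|y−yᵢ|) = Σwᵢ|x−xᵢ| + Σwᵢ|y−yᵢ|, so x and y are optimised independently as 1-D weighted medians.
Total weight W = 723; half = 361.5.
x-coordinate, sorted with cumulative weight:
  x=5 (Northgate, w=50) cum 50
  x=5 (Riverbend, w=110) cum 160
  x=6 (Midtown, w=110) cum 270
  x=7 (Lakeside, w=50) cum 320
  x=8 (Eastvale, w=200) cum 520  ← median
  x=9 (Southcross, w=110) cum 630
  x=10 (Hillcrest, w=90) cum 720
  x=13 (Westmoor, w=3) cum 723
⇒ x* = 8
y-coordinate, sorted with cumulative weight:
  y=3 (Eastvale, w=200) cum 200
  y=4 (Riverbend, w=110) cum 310
  y=6 (Northgate, w=50) cum 360
  y=7 (Midtown, w=110) cum 470  ← median
  y=9 (Westmoor, w=3) cum 473
  y=10 (Southcross, w=110) cum 583
  y=11 (Lakeside, w=50) cum 633
  y=13 (Hillcrest, w=90) cum 723
⇒ y* = 7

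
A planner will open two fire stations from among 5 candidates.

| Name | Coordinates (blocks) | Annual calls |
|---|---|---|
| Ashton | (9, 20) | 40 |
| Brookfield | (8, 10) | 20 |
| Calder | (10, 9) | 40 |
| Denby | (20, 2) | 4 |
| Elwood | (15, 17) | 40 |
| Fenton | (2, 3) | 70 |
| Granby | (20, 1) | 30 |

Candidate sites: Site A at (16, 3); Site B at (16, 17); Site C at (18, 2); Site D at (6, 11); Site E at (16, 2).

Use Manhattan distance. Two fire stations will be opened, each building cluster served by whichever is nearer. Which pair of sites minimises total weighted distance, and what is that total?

{Site B, Site D}, total 2256

Evaluate every pair (each demand assigned to the nearer of the two):
  {Site B, Site D}: total = 2256
  {Site C, Site D}: total = 2318
  {Site D, Site E}: total = 2386
  {Site A, Site B}: total = 2400
  {Site A, Site D}: total = 2420
  {Site B, Site E}: total = 2476
  {Site B, Site C}: total = 2588
  {Site A, Site C}: total = 3418
  {Site A, Site E}: total = 3486
  {Site C, Site E}: total = 3628
Best pair: {Site B, Site D} with total 2256.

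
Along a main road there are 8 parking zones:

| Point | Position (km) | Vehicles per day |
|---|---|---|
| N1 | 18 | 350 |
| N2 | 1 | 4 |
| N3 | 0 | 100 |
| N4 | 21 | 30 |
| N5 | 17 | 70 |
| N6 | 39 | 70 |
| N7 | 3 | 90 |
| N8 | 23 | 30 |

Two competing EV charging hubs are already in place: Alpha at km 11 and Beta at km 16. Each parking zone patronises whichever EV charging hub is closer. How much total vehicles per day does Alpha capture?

194

The indifferent point is the midpoint (11+16)/2 = 13.5; parking zones left of it (closer to Alpha at 11) go to Alpha, those right go to Beta.
  N3 at 0 (w=100) → Alpha
  N2 at 1 (w=4) → Alpha
  N7 at 3 (w=90) → Alpha
  N5 at 17 (w=70) → Beta
  N1 at 18 (w=350) → Beta
  N4 at 21 (w=30) → Beta
  N8 at 23 (w=30) → Beta
  N6 at 39 (w=70) → Beta
Alpha captures 194; Beta captures 550.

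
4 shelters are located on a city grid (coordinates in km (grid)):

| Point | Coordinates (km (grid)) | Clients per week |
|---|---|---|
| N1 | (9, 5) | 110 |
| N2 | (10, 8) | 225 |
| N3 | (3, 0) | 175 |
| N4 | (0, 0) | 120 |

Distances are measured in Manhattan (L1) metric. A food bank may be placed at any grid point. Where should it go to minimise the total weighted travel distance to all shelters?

Manhattan distance separates: Σwᵢ(|x−xᵢ|+|y−yᵢ|) = Σwᵢ|x−xᵢ| + Σwᵢ|y−yᵢ|, so x and y are optimised independently as 1-D weighted medians.
Total weight W = 630; half = 315.
x-coordinate, sorted with cumulative weight:
  x=0 (N4, w=120) cum 120
  x=3 (N3, w=175) cum 295
  x=9 (N1, w=110) cum 405  ← median
  x=10 (N2, w=225) cum 630
⇒ x* = 9
y-coordinate, sorted with cumulative weight:
  y=0 (N3, w=175) cum 175
  y=0 (N4, w=120) cum 295
  y=5 (N1, w=110) cum 405  ← median
  y=8 (N2, w=225) cum 630
⇒ y* = 5

(9, 5)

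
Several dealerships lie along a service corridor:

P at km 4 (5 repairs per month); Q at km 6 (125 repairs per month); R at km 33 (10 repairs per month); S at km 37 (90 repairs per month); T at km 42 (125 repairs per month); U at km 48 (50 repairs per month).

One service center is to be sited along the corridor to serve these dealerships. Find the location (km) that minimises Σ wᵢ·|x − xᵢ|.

For a sum of weighted absolute distances on a line, the optimum is the weighted median (not the mean). Total weight W = 405; half-weight = 202.5.
Sort by position and accumulate weight:
  km 4 (P, w=5) → cum 5
  km 6 (Q, w=125) → cum 130
  km 33 (R, w=10) → cum 140
  km 37 (S, w=90) → cum 230  ≥ 202.5 → median here
  km 42 (T, w=125) → cum 355
  km 48 (U, w=50) → cum 405
Optimal location: km 37.

x = 37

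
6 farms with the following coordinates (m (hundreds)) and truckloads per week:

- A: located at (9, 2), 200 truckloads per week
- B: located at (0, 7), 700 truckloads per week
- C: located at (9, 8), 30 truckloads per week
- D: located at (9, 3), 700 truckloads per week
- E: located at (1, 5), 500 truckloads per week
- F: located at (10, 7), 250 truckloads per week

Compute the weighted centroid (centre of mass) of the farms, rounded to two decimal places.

The minimiser of Σwᵢ‖p−pᵢ‖² is the weighted centroid p* = (Σwᵢpᵢ)/(Σwᵢ).
Σwᵢ = 2380.
Σwᵢxᵢ = 200·9 + 700·0 + 30·9 + 700·9 + 500·1 + 250·10 = 11370.
Σwᵢyᵢ = 200·2 + 700·7 + 30·8 + 700·3 + 500·5 + 250·7 = 11890.
x* = 11370/2380 = 4.78, y* = 11890/2380 = 5.00.

(4.78, 5.00)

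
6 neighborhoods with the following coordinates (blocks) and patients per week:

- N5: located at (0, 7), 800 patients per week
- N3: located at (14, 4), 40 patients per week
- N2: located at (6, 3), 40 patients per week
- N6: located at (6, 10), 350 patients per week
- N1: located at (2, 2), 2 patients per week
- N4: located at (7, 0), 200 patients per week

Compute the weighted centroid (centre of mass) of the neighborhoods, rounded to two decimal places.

The minimiser of Σwᵢ‖p−pᵢ‖² is the weighted centroid p* = (Σwᵢpᵢ)/(Σwᵢ).
Σwᵢ = 1432.
Σwᵢxᵢ = 800·0 + 40·14 + 40·6 + 350·6 + 2·2 + 200·7 = 4304.
Σwᵢyᵢ = 800·7 + 40·4 + 40·3 + 350·10 + 2·2 + 200·0 = 9384.
x* = 4304/1432 = 3.01, y* = 9384/1432 = 6.55.

(3.01, 6.55)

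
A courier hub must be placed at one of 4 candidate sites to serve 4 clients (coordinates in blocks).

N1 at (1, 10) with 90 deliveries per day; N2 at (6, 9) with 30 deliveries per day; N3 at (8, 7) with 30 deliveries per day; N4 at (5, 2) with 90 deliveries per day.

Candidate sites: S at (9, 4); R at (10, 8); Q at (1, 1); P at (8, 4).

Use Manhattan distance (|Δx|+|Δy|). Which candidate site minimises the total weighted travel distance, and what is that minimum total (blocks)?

Total weighted distance at each candidate:
  S (9, 4): total = 2160
  R (10, 8): total = 2220
  Q (1, 1): total = 2040
  P (8, 4): total = 1920
Minimum is at P with total 1920 blocks.

P, total 1920 blocks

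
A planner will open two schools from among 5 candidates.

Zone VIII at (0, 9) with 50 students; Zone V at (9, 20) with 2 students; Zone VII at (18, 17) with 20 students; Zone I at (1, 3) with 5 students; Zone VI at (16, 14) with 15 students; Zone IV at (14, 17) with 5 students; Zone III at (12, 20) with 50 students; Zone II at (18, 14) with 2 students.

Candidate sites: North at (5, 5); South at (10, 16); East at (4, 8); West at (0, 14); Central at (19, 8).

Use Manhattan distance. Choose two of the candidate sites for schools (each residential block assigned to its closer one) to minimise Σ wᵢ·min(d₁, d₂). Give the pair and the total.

{South, East}, total 945

Evaluate every pair (each demand assigned to the nearer of the two):
  {South, East}: total = 945
  {South, West}: total = 965
  {North, South}: total = 1135
  {South, Central}: total = 1609
  {West, Central}: total = 1659
  {East, Central}: total = 1693
  {North, Central}: total = 1887
  {North, West}: total = 1991
  {East, West}: total = 2001
  {North, East}: total = 2179
Best pair: {South, East} with total 945.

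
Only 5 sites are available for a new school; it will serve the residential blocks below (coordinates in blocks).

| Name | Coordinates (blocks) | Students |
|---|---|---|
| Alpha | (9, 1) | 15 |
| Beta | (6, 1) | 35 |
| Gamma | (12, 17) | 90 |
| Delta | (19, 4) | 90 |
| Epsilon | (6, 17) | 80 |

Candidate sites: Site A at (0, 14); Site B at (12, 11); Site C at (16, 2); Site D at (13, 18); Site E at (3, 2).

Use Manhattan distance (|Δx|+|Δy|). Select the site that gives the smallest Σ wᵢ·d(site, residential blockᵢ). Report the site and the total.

Total weighted distance at each candidate:
  Site A (0, 14): total = 5675
  Site B (12, 11): total = 3515
  Site C (16, 2): total = 4665
  Site D (13, 18): total = 3775
  Site E (3, 2): total = 5465
Minimum is at Site B with total 3515 blocks.

Site B, total 3515 blocks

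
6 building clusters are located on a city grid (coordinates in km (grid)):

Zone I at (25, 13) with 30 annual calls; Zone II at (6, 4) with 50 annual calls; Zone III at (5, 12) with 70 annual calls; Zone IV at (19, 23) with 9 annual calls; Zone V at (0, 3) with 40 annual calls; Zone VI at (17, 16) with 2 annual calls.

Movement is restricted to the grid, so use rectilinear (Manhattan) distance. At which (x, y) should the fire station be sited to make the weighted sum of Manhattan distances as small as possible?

(5, 12)

Manhattan distance separates: Σwᵢ(|x−xᵢ|+|y−yᵢ|) = Σwᵢ|x−xᵢ| + Σwᵢ|y−yᵢ|, so x and y are optimised independently as 1-D weighted medians.
Total weight W = 201; half = 100.5.
x-coordinate, sorted with cumulative weight:
  x=0 (Zone V, w=40) cum 40
  x=5 (Zone III, w=70) cum 110  ← median
  x=6 (Zone II, w=50) cum 160
  x=17 (Zone VI, w=2) cum 162
  x=19 (Zone IV, w=9) cum 171
  x=25 (Zone I, w=30) cum 201
⇒ x* = 5
y-coordinate, sorted with cumulative weight:
  y=3 (Zone V, w=40) cum 40
  y=4 (Zone II, w=50) cum 90
  y=12 (Zone III, w=70) cum 160  ← median
  y=13 (Zone I, w=30) cum 190
  y=16 (Zone VI, w=2) cum 192
  y=23 (Zone IV, w=9) cum 201
⇒ y* = 12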